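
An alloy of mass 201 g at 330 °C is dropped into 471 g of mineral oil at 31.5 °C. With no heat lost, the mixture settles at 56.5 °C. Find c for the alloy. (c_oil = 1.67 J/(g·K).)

c ≈ 0.358 J/(g·K)

Taking heat into each body as positive, Σ m c ΔT = 0:
201×c×(56.5 − 330) + 471×1.67×(56.5 − 31.5) = 0
-54974 c = -19664
c = -19664/-54974 ≈ 0.3577 J/(g·K)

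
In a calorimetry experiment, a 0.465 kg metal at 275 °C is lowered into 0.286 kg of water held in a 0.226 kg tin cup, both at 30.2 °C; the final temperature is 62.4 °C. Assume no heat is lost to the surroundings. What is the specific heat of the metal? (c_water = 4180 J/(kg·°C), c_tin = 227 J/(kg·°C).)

c ≈ 406 J/(kg·°C)

Taking heat into each body as positive, Σ m c ΔT = 0:
0.465·c·(62.4 − 275) + 0.286·4180·(62.4 − 30.2) + 0.226·227·(62.4 − 30.2) = 0
-98.86 c = -40146
c = -40146/-98.86 ≈ 406.1 J/(kg·°C)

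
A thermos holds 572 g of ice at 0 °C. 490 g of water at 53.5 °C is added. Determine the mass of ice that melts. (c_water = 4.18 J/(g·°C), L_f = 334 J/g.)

Water can give up m c ΔT = 490·4.18·53.5 = 109579 J before reaching 0 °C.
Fully melting the ice requires m_ice L_f = 572·334 = 191048 J.
Since 109579 < 191048 J, not all the ice melts; equilibrium is at 0 °C.
m_melt = 109579 / L_f = 328.1 g.

m_melted ≈ 328 g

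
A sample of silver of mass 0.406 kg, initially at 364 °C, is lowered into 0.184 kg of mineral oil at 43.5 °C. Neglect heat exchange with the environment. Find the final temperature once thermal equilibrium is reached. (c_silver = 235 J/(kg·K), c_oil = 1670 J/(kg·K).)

Set heat shed by the hot body equal to heat absorbed by the cold body:
0.406×235×(364 − T) = 0.184×1670×(T − 43.5)
95.41(364 − T) = 307.28(T − 43.5)
402.69 T = 48096  ⇒  T ≈ 119.44 °C

T_f ≈ 119.4 °C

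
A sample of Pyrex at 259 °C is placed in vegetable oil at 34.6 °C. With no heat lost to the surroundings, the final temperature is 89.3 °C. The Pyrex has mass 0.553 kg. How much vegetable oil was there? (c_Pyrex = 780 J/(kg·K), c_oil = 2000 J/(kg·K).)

m ≈ 0.669 kg

|Q_Pyrex| = |Q_oil|:
0.553×780×(259 − 89.3) = m×2000×(89.3 − 34.6)
109400 m = 73198  ⇒  m ≈ 0.6691 kg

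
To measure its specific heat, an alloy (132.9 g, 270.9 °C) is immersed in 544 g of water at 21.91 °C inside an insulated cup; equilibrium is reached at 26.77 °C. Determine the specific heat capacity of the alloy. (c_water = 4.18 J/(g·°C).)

c ≈ 0.341 J/(g·°C)

m_s c (T_s − T_f) = m_water c_water (T_f − T_0):
132.9×c×(270.9 − 26.77) = 544×4.18×(26.77 − 21.91)
32445 c = 11051  ⇒  c ≈ 0.3406 J/(g·°C)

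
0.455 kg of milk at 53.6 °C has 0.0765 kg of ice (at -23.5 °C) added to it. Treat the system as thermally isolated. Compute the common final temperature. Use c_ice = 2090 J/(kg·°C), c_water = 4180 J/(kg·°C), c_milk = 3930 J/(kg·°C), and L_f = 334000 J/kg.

T_f ≈ 31.6 °C

Conservation of energy gives ΣQ = 0:
warm ice to 0 °C: 0.0765·2090·(0 − (-23.5)) = 3757.3; latent heat to melt: 0.0765·334000 = 25551; warm the meltwater: 319.77 T; milk cools: 0.455·3930·(T − 53.6) = 1788.2(T − 53.6)
2107.9 T = 95845 − 29308 = 66537
T ≈ 31.57 °C. Since T > 0 °C, the all-ice-melts assumption holds.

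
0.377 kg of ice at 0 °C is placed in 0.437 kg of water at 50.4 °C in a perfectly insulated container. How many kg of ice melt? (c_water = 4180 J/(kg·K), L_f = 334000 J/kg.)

m_melted ≈ 0.276 kg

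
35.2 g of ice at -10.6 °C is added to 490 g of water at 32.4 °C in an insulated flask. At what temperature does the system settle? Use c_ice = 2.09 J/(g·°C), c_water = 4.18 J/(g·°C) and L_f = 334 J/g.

Energy balance with sensible and latent terms:
ice -10.6→0 °C: 35.2×2.09×10.6 = 779.82
  latent heat to melt: 35.2×334 = 11757
  meltwater 0→T: 35.2×4.18×T = 147.14 T
  water: 2048.2(T − 32.4)
2195.3 T = 66362 − 12537 = 53825
T ≈ 24.52 °C. Since T > 0 °C, the all-ice-melts assumption holds.

T_f ≈ 24.5 °C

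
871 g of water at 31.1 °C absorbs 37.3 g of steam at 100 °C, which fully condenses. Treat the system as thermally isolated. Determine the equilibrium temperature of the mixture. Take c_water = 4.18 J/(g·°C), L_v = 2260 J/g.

T_f ≈ 56.1 °C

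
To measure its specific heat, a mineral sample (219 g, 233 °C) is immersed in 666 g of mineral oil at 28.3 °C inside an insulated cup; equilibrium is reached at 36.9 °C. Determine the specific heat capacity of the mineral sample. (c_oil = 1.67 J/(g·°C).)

c ≈ 0.223 J/(g·°C)

Net heat exchanged in the isolated system is zero:
219×c×(36.9 − 233) + 666×1.67×(36.9 − 28.3) = 0
-42946 c = -9565.1
c = -9565.1/-42946 ≈ 0.2227 J/(g·°C)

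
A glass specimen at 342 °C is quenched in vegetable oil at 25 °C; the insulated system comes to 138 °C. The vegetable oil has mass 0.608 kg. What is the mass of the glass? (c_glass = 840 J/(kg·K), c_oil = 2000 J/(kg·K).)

m ≈ 0.802 kg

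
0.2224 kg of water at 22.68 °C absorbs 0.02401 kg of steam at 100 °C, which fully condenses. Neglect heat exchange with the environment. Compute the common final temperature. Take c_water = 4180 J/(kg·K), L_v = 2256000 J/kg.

T_f ≈ 82.8 °C

Setting the total heat transfer to zero:
steam→water at 100 °C releases m L_v = 0.02401×2256000 = 54167; condensate cools 100→T: 0.02401×4180×(T − 100) = 100.36(T − 100); original water: 929.63(T − 22.68)
1030 T = 54167 + 10036 + 21084 = 85287
T ≈ 82.80 °C (< 100 °C, so full condensation is consistent).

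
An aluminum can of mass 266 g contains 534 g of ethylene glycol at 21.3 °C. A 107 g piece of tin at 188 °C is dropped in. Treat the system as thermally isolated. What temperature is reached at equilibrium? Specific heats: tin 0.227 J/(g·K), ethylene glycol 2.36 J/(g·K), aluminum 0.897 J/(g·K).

Setting the total heat transfer to zero:
107×0.227×(T − 188) + 534×2.36×(T − 21.3) + 266×0.897×(T − 21.3) = 0
(24.29 + 1260.2 + 238.6) T = 24.29×188 + 1260.2×21.3 + 238.6×21.3
T ≈ 23.96 °C

T_f ≈ 24.0 °C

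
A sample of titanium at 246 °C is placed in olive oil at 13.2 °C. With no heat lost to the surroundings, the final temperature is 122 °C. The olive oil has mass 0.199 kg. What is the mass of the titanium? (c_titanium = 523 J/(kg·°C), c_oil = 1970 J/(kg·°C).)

Conservation of energy gives ΣQ = 0:
m×523×(122 − 246) + 0.199×1970×(122 − 13.2) = 0
-64852 m = -42653
m = -42653/-64852 ≈ 0.6577 kg

m ≈ 0.658 kg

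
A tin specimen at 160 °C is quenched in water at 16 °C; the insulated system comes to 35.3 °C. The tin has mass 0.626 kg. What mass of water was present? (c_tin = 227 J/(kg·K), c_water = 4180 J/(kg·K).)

m ≈ 0.22 kg

Heat lost by the tin = heat gained by the water:
0.626×227×(160 − 35.3) = m×4180×(35.3 − 16)
80674 m = 17720  ⇒  m ≈ 0.2197 kg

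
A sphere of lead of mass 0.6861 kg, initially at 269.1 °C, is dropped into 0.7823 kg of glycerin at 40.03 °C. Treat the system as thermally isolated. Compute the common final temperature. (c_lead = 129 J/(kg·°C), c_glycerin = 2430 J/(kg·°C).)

Set heat shed by the hot body equal to heat absorbed by the cold body:
0.6861·129·(269.1 − T) = 0.7823·2430·(T − 40.03)
88.51(269.1 − T) = 1901(T − 40.03)
1989.5 T = 99914  ⇒  T ≈ 50.22 °C

T_f ≈ 50.2 °C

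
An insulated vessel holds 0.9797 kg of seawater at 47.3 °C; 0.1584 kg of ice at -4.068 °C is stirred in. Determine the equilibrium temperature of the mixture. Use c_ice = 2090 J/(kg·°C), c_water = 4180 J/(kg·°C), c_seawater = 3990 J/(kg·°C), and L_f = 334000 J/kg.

T_f ≈ 28.6 °C

Energy balance with sensible and latent terms:
warm ice to 0 °C: 0.1584×2090×(0 − (-4.068)) = 1346.7
  melt ice: 0.1584×334000 = 52906
  warm the meltwater: 662.11 T
  seawater: 3909(T − 47.3)
4571.1 T = 184896 − 54252 = 130644
T ≈ 28.58 °C — above 0 °C, consistent with complete melting.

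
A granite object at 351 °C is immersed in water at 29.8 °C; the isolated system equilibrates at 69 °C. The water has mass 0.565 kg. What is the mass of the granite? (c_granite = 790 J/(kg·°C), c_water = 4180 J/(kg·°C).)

m ≈ 0.416 kg

Heat lost by the granite = heat gained by the water:
m×790×(351 − 69) = 0.565×4180×(69 − 29.8)
222780 m = 92579  ⇒  m ≈ 0.4156 kg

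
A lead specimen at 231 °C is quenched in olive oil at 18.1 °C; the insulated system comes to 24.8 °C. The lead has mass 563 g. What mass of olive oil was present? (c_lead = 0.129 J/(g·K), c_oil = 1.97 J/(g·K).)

m ≈ 1130 g

Heat lost by the lead = heat gained by the oil:
563·0.129·(231 − 24.8) = m·1.97·(24.8 − 18.1)
13.2 m = 14976  ⇒  m ≈ 1135 g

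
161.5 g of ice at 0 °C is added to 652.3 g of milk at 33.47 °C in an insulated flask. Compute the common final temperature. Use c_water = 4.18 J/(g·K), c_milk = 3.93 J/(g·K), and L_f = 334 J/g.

Energy conservation, ΣQ = 0:
melt ice: 161.5·334 = 53941
  warm the meltwater: 675.07 T
  milk cools: 652.3·3.93·(T − 33.47) = 2563.5(T − 33.47)
3238.6 T = 85802 − 53941 = 31861
T ≈ 9.84 °C. Since T > 0 °C, the all-ice-melts assumption holds.

T_f ≈ 9.8 °C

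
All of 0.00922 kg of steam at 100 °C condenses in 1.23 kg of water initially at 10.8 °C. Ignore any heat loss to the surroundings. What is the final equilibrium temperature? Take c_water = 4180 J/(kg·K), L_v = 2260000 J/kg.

T_f ≈ 15.5 °C

Conservation of energy gives ΣQ = 0:
steam→water at 100 °C releases m L_v = 0.00922×2260000 = 20837
  condensate cools 100→T: 0.00922×4180×(T − 100) = 38.54(T − 100)
  water warms: 1.23×4180×(T − 10.8) = 5141.4(T − 10.8)
5179.9 T = 20837 + 3854 + 55527 = 80218
T ≈ 15.49 °C, under the boiling point, so the assumption holds.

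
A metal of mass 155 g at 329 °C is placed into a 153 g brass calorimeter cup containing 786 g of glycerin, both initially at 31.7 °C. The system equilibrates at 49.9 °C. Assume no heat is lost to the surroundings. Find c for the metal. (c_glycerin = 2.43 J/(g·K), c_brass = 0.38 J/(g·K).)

Energy conservation, ΣQ = 0:
155×c×(49.9 − 329) + 786×2.43×(49.9 − 31.7) + 153×0.38×(49.9 − 31.7) = 0
-43260 c = -35820
c = -35820/-43260 ≈ 0.828 J/(g·K)

c ≈ 0.828 J/(g·K)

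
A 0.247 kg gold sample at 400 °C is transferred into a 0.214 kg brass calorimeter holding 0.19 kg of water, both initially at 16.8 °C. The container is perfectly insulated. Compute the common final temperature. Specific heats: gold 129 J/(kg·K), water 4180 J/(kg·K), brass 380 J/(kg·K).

Conservation of energy gives ΣQ = 0:
0.247·129·(T − 400) + 0.19·4180·(T − 16.8) + 0.214·380·(T − 16.8) = 0
31.86(T − 400) + 794.2(T − 16.8) + 81.32(T − 16.8) = 0
(31.86 + 794.2 + 81.32) T = 31.86·400 + 794.2·16.8 + 81.32·16.8
T = 27454 / 907.38 = 30.3 °C

T_f ≈ 30.3 °C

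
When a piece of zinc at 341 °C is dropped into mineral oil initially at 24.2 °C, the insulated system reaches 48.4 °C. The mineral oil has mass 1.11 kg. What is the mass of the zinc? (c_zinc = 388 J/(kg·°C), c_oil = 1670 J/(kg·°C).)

Heat lost by the zinc = heat gained by the oil:
m·388·(341 − 48.4) = 1.11·1670·(48.4 − 24.2)
113529 m = 44860  ⇒  m ≈ 0.3951 kg

m ≈ 0.395 kg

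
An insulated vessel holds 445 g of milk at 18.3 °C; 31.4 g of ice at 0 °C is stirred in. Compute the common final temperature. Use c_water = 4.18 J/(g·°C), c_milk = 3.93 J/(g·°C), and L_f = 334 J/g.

T_f ≈ 11.4 °C

Heat gained plus heat lost sum to zero:
melt ice: 31.4×334 = 10488
  warm the meltwater: 131.25 T
  milk: 1748.9(T − 18.3)
1880.1 T = 32004 − 10488 = 21516
T ≈ 11.44 °C. Since T > 0 °C, the all-ice-melts assumption holds.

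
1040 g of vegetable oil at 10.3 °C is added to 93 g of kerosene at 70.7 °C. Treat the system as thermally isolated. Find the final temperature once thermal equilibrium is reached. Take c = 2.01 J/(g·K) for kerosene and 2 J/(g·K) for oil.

T_f ≈ 15.3 °C

Heat gained plus heat lost sum to zero:
93×2.01×(T − 70.7) + 1040×2×(T − 10.3) = 0
186.93(T − 70.7) + 2080(T − 10.3) = 0
2266.9 T = 34640
T = 34640 / 2266.9 = 15.3 °C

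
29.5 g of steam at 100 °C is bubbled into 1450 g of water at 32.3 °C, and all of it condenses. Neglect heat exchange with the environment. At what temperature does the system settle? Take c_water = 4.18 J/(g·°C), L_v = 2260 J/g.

T_f ≈ 44.4 °C

Energy balance with sensible and latent terms:
condense steam: −29.5·2260 = −66670
  condensed water 100 °C→T: 123.31(T − 100)
  original water: 6061(T − 32.3)
6184.3 T = 66670 + 12331 + 195770 = 274771
T ≈ 44.43 °C — below 100 °C, confirming all the steam condensed.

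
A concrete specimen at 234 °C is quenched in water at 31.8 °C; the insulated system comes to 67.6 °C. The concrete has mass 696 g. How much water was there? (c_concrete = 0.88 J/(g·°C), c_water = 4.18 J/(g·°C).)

Setting the total heat transfer to zero:
696×0.88×(67.6 − 234) + m×4.18×(67.6 − 31.8) = 0
149.64 m = 101917
m = 101917/149.64 ≈ 681.1 g

m ≈ 681 g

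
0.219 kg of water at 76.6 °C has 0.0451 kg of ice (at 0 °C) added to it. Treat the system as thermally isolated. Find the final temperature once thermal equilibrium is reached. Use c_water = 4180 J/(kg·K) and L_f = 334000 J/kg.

Net heat exchanged in the isolated system is zero:
fusion: m_ice L_f = 0.0451·334000 = 15063
  warm the meltwater: 188.52 T
  water cools: 0.219·4180·(T − 76.6) = 915.42(T − 76.6)
1103.9 T = 70121 − 15063 = 55058
T ≈ 49.87 °C — above 0 °C, consistent with complete melting.

T_f ≈ 49.9 °C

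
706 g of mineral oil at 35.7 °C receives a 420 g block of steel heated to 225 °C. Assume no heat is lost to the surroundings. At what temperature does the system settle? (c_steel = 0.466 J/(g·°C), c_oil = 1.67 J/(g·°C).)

Let T be the final temperature. ΣQ_i = 0:
420·0.466·(T − 225) + 706·1.67·(T − 35.7) = 0
195.72(T − 225) + 1179(T − 35.7) = 0
1374.7 T = 86128
T = 86128/1374.7 ≈ 62.65 °C

T_f ≈ 62.7 °C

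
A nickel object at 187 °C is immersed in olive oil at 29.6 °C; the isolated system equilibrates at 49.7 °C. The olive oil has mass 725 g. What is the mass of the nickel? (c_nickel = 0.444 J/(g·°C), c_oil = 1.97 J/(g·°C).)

|Q_nickel| = |Q_oil|:
m×0.444×(187 − 49.7) = 725×1.97×(49.7 − 29.6)
60.96 m = 28708  ⇒  m ≈ 470.9 g

m ≈ 471 g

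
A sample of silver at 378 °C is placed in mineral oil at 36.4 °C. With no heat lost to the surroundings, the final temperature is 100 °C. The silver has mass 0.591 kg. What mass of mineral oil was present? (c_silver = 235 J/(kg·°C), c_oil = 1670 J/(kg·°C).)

Heat lost by the silver = heat gained by the oil:
0.591×235×(378 − 100) = m×1670×(100 − 36.4)
106212 m = 38610  ⇒  m ≈ 0.3635 kg

m ≈ 0.364 kg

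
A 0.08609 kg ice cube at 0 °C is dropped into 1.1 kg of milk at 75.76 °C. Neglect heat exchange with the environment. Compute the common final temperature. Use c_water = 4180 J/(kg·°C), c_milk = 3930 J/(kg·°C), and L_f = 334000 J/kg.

T_f ≈ 63.8 °C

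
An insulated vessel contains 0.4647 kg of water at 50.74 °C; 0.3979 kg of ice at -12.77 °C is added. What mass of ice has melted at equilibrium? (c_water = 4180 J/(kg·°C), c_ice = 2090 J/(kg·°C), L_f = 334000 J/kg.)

m_melted ≈ 0.263 kg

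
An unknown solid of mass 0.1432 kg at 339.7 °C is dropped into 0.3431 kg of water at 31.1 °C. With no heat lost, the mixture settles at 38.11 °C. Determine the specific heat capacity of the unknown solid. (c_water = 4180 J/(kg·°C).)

c ≈ 233 J/(kg·°C)

m_s c (T_s − T_f) = m_water c_water (T_f − T_0):
0.1432×c×(339.7 − 38.11) = 0.3431×4180×(38.11 − 31.1)
43.19 c = 10053  ⇒  c ≈ 232.8 J/(kg·°C)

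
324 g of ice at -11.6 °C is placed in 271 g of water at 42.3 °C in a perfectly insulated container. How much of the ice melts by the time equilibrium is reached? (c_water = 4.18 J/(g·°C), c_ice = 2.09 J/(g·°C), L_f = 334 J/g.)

Cooling the water to 0 °C releases 271×4.18×42.3 = 47917 J.
Warming the ice to 0 °C takes 324×2.09×11.6 = 7855.1 J, leaving 40062 J for melting.
To melt every bit of ice: 324×334 = 108216 J.
That's not enough to melt it all — equilibrium is at 0 °C with ice remaining.
Mass melted = 40062/334 ≈ 119.9 g.

m_melted ≈ 120 g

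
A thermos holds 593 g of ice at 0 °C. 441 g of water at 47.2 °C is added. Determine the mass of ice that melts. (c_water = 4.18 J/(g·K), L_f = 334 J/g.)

m_melted ≈ 261 g

Water can give up m c ΔT = 441×4.18×47.2 = 87008 J before reaching 0 °C.
Fully melting the ice requires m_ice L_f = 593×334 = 198062 J.
Since 87008 < 198062 J, not all the ice melts; equilibrium is at 0 °C.
Mass melted = 87008/334 ≈ 260.5 g.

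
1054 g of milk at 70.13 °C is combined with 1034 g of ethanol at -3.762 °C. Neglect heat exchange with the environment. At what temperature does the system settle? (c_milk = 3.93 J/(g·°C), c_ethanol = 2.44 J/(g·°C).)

Setting the total heat transfer to zero:
1054·3.93·(T − 70.13) + 1034·2.44·(T − (-3.762)) = 0
(4142.2 + 2523) T = 4142.2·70.13 + 2523·(-3.762)
T = 281003/6665.2 ≈ 42.16 °C

T_f ≈ 42.2 °C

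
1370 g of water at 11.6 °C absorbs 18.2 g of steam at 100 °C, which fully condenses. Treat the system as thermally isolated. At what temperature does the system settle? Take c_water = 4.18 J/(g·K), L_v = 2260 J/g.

Setting the total heat transfer to zero:
steam→water at 100 °C releases m L_v = 18.2×2260 = 41132; condensate cools 100→T: 18.2×4.18×(T − 100) = 76.08(T − 100); water warms: 1370×4.18×(T − 11.6) = 5726.6(T − 11.6)
5802.7 T = 41132 + 7607.6 + 66429 = 115168
T ≈ 19.85 °C (< 100 °C, so full condensation is consistent).

T_f ≈ 19.8 °C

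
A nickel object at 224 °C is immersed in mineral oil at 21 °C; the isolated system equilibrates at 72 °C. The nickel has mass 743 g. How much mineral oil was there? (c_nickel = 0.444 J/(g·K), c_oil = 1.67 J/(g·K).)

Net heat exchanged in the isolated system is zero:
743×0.444×(72 − 224) + m×1.67×(72 − 21) = 0
85.17 m = 50144
m = 50144/85.17 ≈ 588.7 g

m ≈ 589 g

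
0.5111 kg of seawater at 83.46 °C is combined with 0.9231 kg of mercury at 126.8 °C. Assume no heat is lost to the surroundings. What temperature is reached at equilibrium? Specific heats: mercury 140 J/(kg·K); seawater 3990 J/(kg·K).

T_f ≈ 86.0 °C

T_f is the heat-capacity-weighted average of the initial temperatures:
T_f = (129.23×126.8 + 2039.3×83.46) / (129.23 + 2039.3)
    = 186586 / 2168.5 ≈ 86.04 °C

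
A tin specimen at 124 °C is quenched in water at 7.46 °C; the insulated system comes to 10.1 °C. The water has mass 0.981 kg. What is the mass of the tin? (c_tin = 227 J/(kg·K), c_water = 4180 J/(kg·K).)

Heat lost by the tin = heat gained by the water:
m·227·(124 − 10.1) = 0.981·4180·(10.1 − 7.46)
25855 m = 10826  ⇒  m ≈ 0.4187 kg

m ≈ 0.419 kg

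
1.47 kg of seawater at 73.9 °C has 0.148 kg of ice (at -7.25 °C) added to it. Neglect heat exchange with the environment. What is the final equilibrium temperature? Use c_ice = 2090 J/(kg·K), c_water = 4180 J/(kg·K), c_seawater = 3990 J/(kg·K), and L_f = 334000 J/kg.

Taking heat into each body as positive, Σ m c ΔT = 0:
warm ice to 0 °C: 0.148×2090×(0 − (-7.25)) = 2242.6
  latent heat to melt: 0.148×334000 = 49432
  meltwater 0→T: 0.148×4180×T = 618.64 T
  seawater: 5865.3(T − 73.9)
6483.9 T = 433446 − 51675 = 381771
T ≈ 58.88 °C. Since T > 0 °C, the all-ice-melts assumption holds.

T_f ≈ 58.9 °C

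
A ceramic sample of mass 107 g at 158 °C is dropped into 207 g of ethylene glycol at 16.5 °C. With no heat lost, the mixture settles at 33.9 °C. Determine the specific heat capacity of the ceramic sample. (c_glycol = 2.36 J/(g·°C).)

c ≈ 0.64 J/(g·°C)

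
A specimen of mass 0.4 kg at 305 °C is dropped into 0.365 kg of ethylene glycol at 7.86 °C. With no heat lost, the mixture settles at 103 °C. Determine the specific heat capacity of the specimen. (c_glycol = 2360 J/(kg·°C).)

c ≈ 1010 J/(kg·°C)

Heat gained plus heat lost sum to zero:
0.4×c×(103 − 305) + 0.365×2360×(103 − 7.86) = 0
-80.8 c = -81954
c = -81954/-80.8 ≈ 1014 J/(kg·°C)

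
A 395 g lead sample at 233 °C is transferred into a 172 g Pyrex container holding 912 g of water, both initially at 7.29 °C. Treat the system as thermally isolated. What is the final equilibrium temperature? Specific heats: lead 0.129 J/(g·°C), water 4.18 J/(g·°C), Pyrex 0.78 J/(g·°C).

T_f ≈ 10.2 °C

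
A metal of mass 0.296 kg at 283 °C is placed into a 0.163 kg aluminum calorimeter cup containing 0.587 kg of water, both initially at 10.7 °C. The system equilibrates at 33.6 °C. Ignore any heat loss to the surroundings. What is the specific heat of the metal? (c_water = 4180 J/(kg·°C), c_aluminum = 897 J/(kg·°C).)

Conservation of energy gives ΣQ = 0:
0.296·c·(33.6 − 283) + 0.587·4180·(33.6 − 10.7) + 0.163·897·(33.6 − 10.7) = 0
-73.82 c = -59537
c = -59537/-73.82 ≈ 806.5 J/(kg·°C)

c ≈ 806 J/(kg·°C)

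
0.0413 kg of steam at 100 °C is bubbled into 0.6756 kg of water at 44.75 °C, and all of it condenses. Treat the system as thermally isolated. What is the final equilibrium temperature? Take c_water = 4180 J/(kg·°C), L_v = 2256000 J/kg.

Let T be the final temperature. ΣQ_i = 0:
latent heat released on condensation: 0.0413·2256000 = 93173
  condensed water 100 °C→T: 172.63(T − 100)
  original water: 2824(T − 44.75)
2996.6 T = 93173 + 17263 + 126374 = 236811
T ≈ 79.03 °C — below 100 °C, confirming all the steam condensed.

T_f ≈ 79.0 °C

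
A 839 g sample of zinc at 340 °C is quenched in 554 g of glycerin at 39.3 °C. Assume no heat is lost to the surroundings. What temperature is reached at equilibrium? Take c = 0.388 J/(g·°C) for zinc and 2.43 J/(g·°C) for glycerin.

T_f ≈ 97.9 °C

T_f = Σ m_i c_i T_i / Σ m_i c_i:
T_f = (325.53·340 + 1346.2·39.3) / (325.53 + 1346.2)
    = 163587 / 1671.8 ≈ 97.85 °C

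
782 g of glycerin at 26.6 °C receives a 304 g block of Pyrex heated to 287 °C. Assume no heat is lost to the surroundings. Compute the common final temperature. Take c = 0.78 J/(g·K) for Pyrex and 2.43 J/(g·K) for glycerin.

T_f ≈ 55.5 °C

Net heat exchanged in the isolated system is zero:
304·0.78·(T − 287) + 782·2.43·(T − 26.6) = 0
237.12(T − 287) + 1900.3(T − 26.6) = 0
(237.12 + 1900.3) T = 237.12·287 + 1900.3·26.6
T = 118600/2137.4 ≈ 55.49 °C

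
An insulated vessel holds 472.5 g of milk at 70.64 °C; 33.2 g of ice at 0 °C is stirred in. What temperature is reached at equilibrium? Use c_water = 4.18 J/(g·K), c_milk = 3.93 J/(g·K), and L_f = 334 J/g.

T_f ≈ 60.2 °C

Heat gained plus heat lost sum to zero:
latent heat to melt: 33.2·334 = 11089; meltwater 0→T: 33.2·4.18·T = 138.78 T; milk: 1856.9(T − 70.64)
1995.7 T = 131173 − 11089 = 120084
T ≈ 60.17 °C (positive, so assuming full melt was valid).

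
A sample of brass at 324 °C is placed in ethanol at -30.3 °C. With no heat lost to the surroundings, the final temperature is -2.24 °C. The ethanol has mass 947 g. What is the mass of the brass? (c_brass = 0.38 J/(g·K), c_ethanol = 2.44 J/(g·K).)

m ≈ 523 g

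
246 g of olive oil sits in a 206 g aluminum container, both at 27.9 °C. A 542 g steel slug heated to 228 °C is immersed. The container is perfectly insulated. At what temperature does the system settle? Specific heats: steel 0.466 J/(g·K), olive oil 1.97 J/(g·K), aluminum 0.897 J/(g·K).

T_f ≈ 82.7 °C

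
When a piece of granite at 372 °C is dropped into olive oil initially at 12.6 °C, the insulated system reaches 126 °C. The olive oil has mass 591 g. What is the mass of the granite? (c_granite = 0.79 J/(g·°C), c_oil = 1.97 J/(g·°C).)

m ≈ 679 g

|Q_granite| = |Q_oil|:
m·0.79·(372 − 126) = 591·1.97·(126 − 12.6)
194.34 m = 132028  ⇒  m ≈ 679.4 g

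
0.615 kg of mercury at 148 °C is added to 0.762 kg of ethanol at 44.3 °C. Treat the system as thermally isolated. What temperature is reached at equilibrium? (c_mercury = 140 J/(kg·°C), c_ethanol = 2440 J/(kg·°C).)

T_f ≈ 48.9 °C

Conservation of energy gives ΣQ = 0:
0.615×140×(T − 148) + 0.762×2440×(T − 44.3) = 0
86.1(T − 148) + 1859.3(T − 44.3) = 0
1945.4 T = 95109
T = 95109 / 1945.4 = 48.9 °C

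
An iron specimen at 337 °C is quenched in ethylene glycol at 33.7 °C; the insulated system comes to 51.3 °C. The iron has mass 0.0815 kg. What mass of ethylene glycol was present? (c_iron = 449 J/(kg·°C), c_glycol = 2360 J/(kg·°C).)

m ≈ 0.252 kg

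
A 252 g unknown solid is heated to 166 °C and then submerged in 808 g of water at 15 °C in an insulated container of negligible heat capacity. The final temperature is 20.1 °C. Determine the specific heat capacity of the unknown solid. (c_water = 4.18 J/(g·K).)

c ≈ 0.468 J/(g·K)

m_s c (T_s − T_f) = m_water c_water (T_f − T_0):
252·c·(166 − 20.1) = 808·4.18·(20.1 − 15)
36767 c = 17225  ⇒  c ≈ 0.4685 J/(g·K)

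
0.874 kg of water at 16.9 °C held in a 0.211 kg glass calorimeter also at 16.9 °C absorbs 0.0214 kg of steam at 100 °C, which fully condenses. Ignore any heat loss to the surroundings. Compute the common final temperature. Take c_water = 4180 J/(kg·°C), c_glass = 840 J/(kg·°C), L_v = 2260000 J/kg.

Conservation of energy gives ΣQ = 0:
condense steam: −0.0214·2260000 = −48364; condensed water 100 °C→T: 89.45(T − 100); original water: 3653.3(T − 16.9); cup: 177.24(T − 16.9)
3920 T = 48364 + 8945.2 + 64736 = 122046
T ≈ 31.13 °C, under the boiling point, so the assumption holds.

T_f ≈ 31.1 °C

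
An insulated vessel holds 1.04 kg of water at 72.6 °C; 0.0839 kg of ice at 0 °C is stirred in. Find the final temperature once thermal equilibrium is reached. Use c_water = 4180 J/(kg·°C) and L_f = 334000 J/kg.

Taking heat into each body as positive, Σ m c ΔT = 0:
melt ice: 0.0839×334000 = 28023; warm the meltwater: 350.7 T; water cools: 1.04×4180×(T − 72.6) = 4347.2(T − 72.6)
4697.9 T = 315607 − 28023 = 287584
T ≈ 61.22 °C — above 0 °C, consistent with complete melting.

T_f ≈ 61.2 °C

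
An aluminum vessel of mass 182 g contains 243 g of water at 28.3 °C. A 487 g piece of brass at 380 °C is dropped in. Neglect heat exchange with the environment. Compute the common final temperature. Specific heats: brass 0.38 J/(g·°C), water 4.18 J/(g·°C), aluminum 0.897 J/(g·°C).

Net heat exchanged in the isolated system is zero:
487×0.38×(T − 380) + 243×4.18×(T − 28.3) + 182×0.897×(T − 28.3) = 0
185.06(T − 380) + 1015.7(T − 28.3) + 163.25(T − 28.3) = 0
1364.1 T = 103688
T = 103688 / 1364.1 = 76 °C

T_f ≈ 76.0 °C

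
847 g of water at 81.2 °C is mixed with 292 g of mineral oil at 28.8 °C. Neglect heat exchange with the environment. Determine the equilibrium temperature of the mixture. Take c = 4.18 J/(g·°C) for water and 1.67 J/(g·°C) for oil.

T_f ≈ 74.9 °C

Net heat exchanged in the isolated system is zero:
847·4.18·(T − 81.2) + 292·1.67·(T − 28.8) = 0
(3540.5 + 487.64) T = 3540.5·81.2 + 487.64·28.8
T ≈ 74.86 °C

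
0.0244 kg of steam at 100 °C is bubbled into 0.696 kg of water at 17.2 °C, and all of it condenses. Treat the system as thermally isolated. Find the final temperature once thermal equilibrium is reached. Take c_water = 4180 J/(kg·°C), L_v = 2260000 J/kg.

T_f ≈ 38.3 °C

Let T be the final temperature. ΣQ_i = 0:
latent heat released on condensation: 0.0244·2260000 = 55144; condensed water 100 °C→T: 101.99(T − 100); original water: 2909.3(T − 17.2)
3011.3 T = 55144 + 10199 + 50040 = 115383
T ≈ 38.32 °C — below 100 °C, confirming all the steam condensed.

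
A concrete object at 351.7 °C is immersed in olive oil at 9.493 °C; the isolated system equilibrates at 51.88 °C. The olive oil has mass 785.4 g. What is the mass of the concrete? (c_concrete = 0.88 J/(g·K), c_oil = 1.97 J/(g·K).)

m ≈ 249 g

Heat lost by the concrete = heat gained by the oil:
m·0.88·(351.7 − 51.88) = 785.4·1.97·(51.88 − 9.493)
263.84 m = 65583  ⇒  m ≈ 248.6 g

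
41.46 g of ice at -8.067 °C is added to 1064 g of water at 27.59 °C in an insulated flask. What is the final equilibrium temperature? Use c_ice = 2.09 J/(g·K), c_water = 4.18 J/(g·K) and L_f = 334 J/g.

T_f ≈ 23.4 °C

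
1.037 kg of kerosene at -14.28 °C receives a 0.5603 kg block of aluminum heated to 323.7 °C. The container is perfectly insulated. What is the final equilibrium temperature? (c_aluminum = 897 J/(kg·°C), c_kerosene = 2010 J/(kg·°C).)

T_f ≈ 51.4 °C

|Q_aluminum| = |Q_kerosene|:
0.5603*897*(323.7 − T) = 1.037*2010*(T − (-14.28))
502.59(323.7 − T) = 2084.4(T − (-14.28))
2587 T = 132923  ⇒  T ≈ 51.38 °C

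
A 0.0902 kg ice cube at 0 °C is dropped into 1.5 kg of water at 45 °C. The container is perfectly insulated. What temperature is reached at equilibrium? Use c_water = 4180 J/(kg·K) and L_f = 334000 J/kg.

Net heat exchanged in the isolated system is zero:
latent heat to melt: 0.0902×334000 = 30127
  warm the meltwater: 377.04 T
  water: 6270(T − 45)
6647 T = 282150 − 30127 = 252023
T ≈ 37.92 °C (positive, so assuming full melt was valid).

T_f ≈ 37.9 °C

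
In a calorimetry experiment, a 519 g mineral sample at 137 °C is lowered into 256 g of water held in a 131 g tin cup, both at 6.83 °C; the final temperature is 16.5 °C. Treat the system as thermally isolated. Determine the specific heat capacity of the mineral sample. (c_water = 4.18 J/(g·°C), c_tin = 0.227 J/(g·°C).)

Energy conservation, ΣQ = 0:
519×c×(16.5 − 137) + 256×4.18×(16.5 − 6.83) + 131×0.227×(16.5 − 6.83) = 0
-62540 c = -10635
c = -10635/-62540 ≈ 0.1701 J/(g·°C)

c ≈ 0.17 J/(g·°C)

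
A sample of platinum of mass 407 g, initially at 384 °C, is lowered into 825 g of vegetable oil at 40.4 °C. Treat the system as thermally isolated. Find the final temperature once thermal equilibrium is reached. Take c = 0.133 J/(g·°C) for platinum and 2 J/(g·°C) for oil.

T_f ≈ 51.3 °C

Energy conservation, ΣQ = 0:
407×0.133×(T − 384) + 825×2×(T − 40.4) = 0
54.13(T − 384) + 1650(T − 40.4) = 0
(54.13 + 1650) T = 54.13×384 + 1650×40.4
T = 87446 / 1704.1 = 51.3 °C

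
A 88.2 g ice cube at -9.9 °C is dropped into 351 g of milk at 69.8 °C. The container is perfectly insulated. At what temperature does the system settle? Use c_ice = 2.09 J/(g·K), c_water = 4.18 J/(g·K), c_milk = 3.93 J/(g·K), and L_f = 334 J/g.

T_f ≈ 37.2 °C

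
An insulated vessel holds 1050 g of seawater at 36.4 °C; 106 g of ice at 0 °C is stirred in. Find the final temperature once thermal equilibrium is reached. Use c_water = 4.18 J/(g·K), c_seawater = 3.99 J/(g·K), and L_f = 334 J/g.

T_f ≈ 25.3 °C

Energy conservation, ΣQ = 0:
melt ice: 106×334 = 35404; warm the meltwater: 443.08 T; seawater: 4189.5(T − 36.4)
4632.6 T = 152498 − 35404 = 117094
T ≈ 25.28 °C (positive, so assuming full melt was valid).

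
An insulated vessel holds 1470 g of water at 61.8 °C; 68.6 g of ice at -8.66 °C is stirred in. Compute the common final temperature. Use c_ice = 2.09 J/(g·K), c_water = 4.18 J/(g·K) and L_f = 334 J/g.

Sum of m c ΔT and latent-heat terms is zero:
ice -8.66→0 °C: 68.6·2.09·8.66 = 1241.6
  fusion: m_ice L_f = 68.6·334 = 22912
  warm the meltwater: 286.75 T
  water cools: 1470·4.18·(T − 61.8) = 6144.6(T − 61.8)
6431.3 T = 379736 − 24154 = 355582
T ≈ 55.29 °C (positive, so assuming full melt was valid).

T_f ≈ 55.3 °C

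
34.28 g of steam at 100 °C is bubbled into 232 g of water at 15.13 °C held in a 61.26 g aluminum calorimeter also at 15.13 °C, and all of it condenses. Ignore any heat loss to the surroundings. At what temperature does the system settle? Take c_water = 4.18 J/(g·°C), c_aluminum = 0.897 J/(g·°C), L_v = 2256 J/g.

T_f ≈ 91.8 °C

Let T be the final temperature. ΣQ_i = 0:
latent heat released on condensation: 34.28×2256 = 77336; condensate cools 100→T: 34.28×4.18×(T − 100) = 143.29(T − 100); water warms: 232×4.18×(T − 15.13) = 969.76(T − 15.13); cup: 54.95(T − 15.13)
1168 T = 77336 + 14329 + 15504 = 107169
T ≈ 91.75 °C — below 100 °C, confirming all the steam condensed.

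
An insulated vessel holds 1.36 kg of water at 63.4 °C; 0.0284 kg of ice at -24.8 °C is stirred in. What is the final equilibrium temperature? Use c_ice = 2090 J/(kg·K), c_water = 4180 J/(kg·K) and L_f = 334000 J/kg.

Net heat exchanged in the isolated system is zero:
ice -24.8→0 °C: 0.0284×2090×24.8 = 1472
  fusion: m_ice L_f = 0.0284×334000 = 9485.6
  warm the meltwater: 118.71 T
  water: 5684.8(T − 63.4)
5803.5 T = 360416 − 10958 = 349459
T ≈ 60.22 °C — above 0 °C, consistent with complete melting.

T_f ≈ 60.2 °C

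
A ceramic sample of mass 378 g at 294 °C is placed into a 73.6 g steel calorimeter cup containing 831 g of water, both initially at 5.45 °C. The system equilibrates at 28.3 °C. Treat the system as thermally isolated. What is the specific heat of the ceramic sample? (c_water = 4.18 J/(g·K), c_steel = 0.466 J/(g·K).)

c ≈ 0.798 J/(g·K)

Heat gained plus heat lost sum to zero:
378·c·(28.3 − 294) + 831·4.18·(28.3 − 5.45) + 73.6·0.466·(28.3 − 5.45) = 0
-100435 c = -80155
c = -80155/-100435 ≈ 0.7981 J/(g·K)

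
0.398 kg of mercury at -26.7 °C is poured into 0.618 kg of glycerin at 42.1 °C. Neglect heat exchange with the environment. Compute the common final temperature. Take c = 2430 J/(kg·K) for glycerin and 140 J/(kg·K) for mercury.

Setting the total heat transfer to zero:
0.618×2430×(T − 42.1) + 0.398×140×(T − (-26.7)) = 0
1501.7(T − 42.1) + 55.72(T − (-26.7)) = 0
(1501.7 + 55.72) T = 1501.7×42.1 + 55.72×(-26.7)
T = 61736/1557.5 ≈ 39.64 °C

T_f ≈ 39.6 °C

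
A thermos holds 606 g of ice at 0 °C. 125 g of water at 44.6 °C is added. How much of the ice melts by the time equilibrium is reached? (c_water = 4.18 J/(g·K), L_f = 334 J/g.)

m_melted ≈ 69.8 g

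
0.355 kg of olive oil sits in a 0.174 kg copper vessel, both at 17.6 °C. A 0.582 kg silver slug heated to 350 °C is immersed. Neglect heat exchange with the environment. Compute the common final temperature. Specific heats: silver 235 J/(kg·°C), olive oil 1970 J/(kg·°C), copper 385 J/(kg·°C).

T_f ≈ 67.9 °C

Net heat exchanged in the isolated system is zero:
0.582×235×(T − 350) + 0.355×1970×(T − 17.6) + 0.174×385×(T − 17.6) = 0
903.11 T = 61357
T = 61357 / 903.11 = 67.9 °C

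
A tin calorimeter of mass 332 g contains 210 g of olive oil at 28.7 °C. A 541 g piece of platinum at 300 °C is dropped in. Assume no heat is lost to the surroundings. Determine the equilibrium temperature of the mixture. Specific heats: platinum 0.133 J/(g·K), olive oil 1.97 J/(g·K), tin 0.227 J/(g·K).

Taking heat into each body as positive, Σ m c ΔT = 0:
541·0.133·(T − 300) + 210·1.97·(T − 28.7) + 332·0.227·(T − 28.7) = 0
71.95(T − 300) + 413.7(T − 28.7) + 75.36(T − 28.7) = 0
561.02 T = 35622
T ≈ 63.50 °C

T_f ≈ 63.5 °C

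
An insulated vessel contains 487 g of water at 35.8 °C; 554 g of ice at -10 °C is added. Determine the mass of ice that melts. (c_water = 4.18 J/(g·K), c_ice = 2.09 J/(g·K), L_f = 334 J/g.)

m_melted ≈ 184 g

Heat available from the water dropping to 0 °C: 487·4.18·35.8 = 72877 J.
Of that, 554·2.09·10 = 11579 J goes to bring the ice to 0 °C, leaving 61298 J.
Melting all 554 g of ice would need 554·334 = 185036 J.
61298 J < 185036 J, so only part of the ice melts and the system sits at 0 °C.
m_melt = 61298 / L_f = 183.5 g.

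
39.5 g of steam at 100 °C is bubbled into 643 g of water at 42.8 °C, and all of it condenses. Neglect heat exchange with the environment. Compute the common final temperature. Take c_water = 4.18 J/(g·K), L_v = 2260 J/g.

T_f ≈ 77.4 °C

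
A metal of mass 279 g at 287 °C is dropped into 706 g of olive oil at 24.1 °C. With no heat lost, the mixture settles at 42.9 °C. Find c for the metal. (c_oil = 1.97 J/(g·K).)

c ≈ 0.384 J/(g·K)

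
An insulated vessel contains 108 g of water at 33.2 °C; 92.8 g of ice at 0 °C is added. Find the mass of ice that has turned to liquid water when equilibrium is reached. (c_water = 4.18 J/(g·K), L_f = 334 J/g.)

m_melted ≈ 44.9 g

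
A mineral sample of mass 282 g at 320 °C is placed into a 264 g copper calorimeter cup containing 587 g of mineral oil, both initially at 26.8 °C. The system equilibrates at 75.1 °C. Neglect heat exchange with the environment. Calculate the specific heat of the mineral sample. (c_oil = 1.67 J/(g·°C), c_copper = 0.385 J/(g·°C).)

c ≈ 0.757 J/(g·°C)

Heat gained plus heat lost sum to zero:
282·c·(75.1 − 320) + 587·1.67·(75.1 − 26.8) + 264·0.385·(75.1 − 26.8) = 0
-69062 c = -52257
c = -52257/-69062 ≈ 0.7567 J/(g·°C)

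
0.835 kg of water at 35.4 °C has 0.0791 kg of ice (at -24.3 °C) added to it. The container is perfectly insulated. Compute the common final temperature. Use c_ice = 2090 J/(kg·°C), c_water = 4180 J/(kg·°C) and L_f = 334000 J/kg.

T_f ≈ 24.4 °C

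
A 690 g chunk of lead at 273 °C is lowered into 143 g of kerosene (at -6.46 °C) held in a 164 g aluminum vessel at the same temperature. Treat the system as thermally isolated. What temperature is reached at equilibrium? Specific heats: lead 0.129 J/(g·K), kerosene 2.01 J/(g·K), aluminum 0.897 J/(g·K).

Net heat exchanged in the isolated system is zero:
690·0.129·(T − 273) + 143·2.01·(T − (-6.46)) + 164·0.897·(T − (-6.46)) = 0
89.01(T − 273) + 287.43(T − (-6.46)) + 147.11(T − (-6.46)) = 0
(89.01 + 287.43 + 147.11) T = 89.01·273 + 287.43·(-6.46) + 147.11·(-6.46)
T ≈ 41.05 °C

T_f ≈ 41.1 °C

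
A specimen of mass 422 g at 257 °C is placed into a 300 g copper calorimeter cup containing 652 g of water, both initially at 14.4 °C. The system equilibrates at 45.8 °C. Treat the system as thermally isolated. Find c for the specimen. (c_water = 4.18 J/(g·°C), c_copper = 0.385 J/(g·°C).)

Taking heat into each body as positive, Σ m c ΔT = 0:
422·c·(45.8 − 257) + 652·4.18·(45.8 − 14.4) + 300·0.385·(45.8 − 14.4) = 0
-89126 c = -89203
c = -89203/-89126 ≈ 1.001 J/(g·°C)

c ≈ 1 J/(g·°C)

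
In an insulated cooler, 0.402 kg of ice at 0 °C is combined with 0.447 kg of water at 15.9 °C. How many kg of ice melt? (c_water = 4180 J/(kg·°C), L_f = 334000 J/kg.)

m_melted ≈ 0.0889 kg

Cooling the water to 0 °C releases 0.447×4180×15.9 = 29709 J.
To melt every bit of ice: 0.402×334000 = 134268 J.
That's not enough to melt it all — equilibrium is at 0 °C with ice remaining.
m_melted×334000 = 29709  ⇒  m_melted ≈ 0.08895 kg.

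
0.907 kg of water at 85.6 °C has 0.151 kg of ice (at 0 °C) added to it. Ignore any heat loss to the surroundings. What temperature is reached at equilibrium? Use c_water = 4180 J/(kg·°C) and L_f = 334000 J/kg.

Sum of m c ΔT and latent-heat terms is zero:
melt ice: 0.151×334000 = 50434; meltwater 0→T: 0.151×4180×T = 631.18 T; water: 3791.3(T − 85.6)
4422.4 T = 324532 − 50434 = 274098
T ≈ 61.98 °C (positive, so assuming full melt was valid).

T_f ≈ 62.0 °C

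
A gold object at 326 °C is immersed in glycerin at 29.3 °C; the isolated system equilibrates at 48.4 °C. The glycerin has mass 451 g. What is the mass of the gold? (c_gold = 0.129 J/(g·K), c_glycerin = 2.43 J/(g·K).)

m ≈ 585 g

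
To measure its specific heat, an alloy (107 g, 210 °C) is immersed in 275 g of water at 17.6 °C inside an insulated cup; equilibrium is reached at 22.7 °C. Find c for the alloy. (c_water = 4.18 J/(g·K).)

Taking heat into each body as positive, Σ m c ΔT = 0:
107×c×(22.7 − 210) + 275×4.18×(22.7 − 17.6) = 0
-20041 c = -5862.4
c = -5862.4/-20041 ≈ 0.2925 J/(g·K)

c ≈ 0.293 J/(g·K)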